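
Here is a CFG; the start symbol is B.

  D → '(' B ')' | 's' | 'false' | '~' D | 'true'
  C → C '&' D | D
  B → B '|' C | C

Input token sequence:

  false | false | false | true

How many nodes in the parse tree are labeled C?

[B [B [B [B [C [D false]]] | [C [D false]]] | [C [D false]]] | [C [D true]]]

4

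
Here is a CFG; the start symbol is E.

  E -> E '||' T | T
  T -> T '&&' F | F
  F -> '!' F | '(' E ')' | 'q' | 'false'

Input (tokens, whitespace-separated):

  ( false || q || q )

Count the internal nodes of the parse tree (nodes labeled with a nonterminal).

[E [T [F ( [E [E [E [T [F false]]] || [T [F q]]] || [T [F q]]] )]]]

12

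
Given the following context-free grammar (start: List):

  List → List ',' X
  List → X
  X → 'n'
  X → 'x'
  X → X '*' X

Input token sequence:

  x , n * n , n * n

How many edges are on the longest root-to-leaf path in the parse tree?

4

[List [List [List [X x]] , [X [X n] * [X n]]] , [X [X n] * [X n]]]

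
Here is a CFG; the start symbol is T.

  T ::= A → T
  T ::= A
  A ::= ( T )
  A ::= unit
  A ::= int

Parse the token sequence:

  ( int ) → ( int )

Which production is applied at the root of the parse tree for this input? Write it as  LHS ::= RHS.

T ::= A → T

[T [A ( [T [A int]] )] → [T [A ( [T [A int]] )]]]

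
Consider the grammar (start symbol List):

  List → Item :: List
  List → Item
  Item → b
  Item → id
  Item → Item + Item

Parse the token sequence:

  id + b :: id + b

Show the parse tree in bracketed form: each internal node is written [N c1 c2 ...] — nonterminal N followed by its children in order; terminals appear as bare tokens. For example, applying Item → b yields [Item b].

[List [Item [Item id] + [Item b]] :: [List [Item [Item id] + [Item b]]]]

List
Item :: List
Item + Item :: List
id + Item :: List
id + b :: List
id + b :: Item
id + b :: Item + Item
id + b :: id + Item
id + b :: id + b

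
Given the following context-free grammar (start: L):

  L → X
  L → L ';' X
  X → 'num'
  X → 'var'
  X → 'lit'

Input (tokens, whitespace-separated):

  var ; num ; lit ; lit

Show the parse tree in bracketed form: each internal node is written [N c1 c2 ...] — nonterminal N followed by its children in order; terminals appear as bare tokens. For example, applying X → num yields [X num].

L
L ; X
L ; X ; X
L ; X ; X ; X
X ; X ; X ; X
var ; X ; X ; X
var ; num ; X ; X
var ; num ; lit ; X
var ; num ; lit ; lit

[L [L [L [L [X var]] ; [X num]] ; [X lit]] ; [X lit]]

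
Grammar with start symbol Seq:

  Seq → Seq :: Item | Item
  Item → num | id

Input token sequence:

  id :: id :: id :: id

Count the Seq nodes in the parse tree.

[Seq [Seq [Seq [Seq [Item id]] :: [Item id]] :: [Item id]] :: [Item id]]

4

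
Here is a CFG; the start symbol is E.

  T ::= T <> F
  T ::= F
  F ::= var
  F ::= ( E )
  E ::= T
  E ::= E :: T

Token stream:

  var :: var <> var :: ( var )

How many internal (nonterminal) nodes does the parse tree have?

[E [E [E [T [F var]]] :: [T [T [F var]] <> [F var]]] :: [T [F ( [E [T [F var]]] )]]]

14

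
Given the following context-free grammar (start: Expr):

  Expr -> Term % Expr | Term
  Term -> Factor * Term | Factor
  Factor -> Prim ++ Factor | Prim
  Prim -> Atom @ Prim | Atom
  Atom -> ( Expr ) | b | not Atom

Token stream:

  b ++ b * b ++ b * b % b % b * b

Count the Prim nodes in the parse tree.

8

[Expr [Term [Factor [Prim [Atom b]] ++ [Factor [Prim [Atom b]]]] * [Term [Factor [Prim [Atom b]] ++ [Factor [Prim [Atom b]]]] * [Term [Factor [Prim [Atom b]]]]]] % [Expr [Term [Factor [Prim [Atom b]]]] % [Expr [Term [Factor [Prim [Atom b]]] * [Term [Factor [Prim [Atom b]]]]]]]]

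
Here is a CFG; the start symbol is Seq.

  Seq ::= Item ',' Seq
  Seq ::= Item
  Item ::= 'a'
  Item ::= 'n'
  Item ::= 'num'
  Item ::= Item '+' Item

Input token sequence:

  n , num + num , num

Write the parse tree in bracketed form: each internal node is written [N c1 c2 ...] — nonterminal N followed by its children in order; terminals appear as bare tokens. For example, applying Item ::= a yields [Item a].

[Seq [Item n] , [Seq [Item [Item num] + [Item num]] , [Seq [Item num]]]]

Seq
Item , Seq
n , Seq
n , Item , Seq
n , Item + Item , Seq
n , num + Item , Seq
n , num + num , Seq
n , num + num , Item
n , num + num , num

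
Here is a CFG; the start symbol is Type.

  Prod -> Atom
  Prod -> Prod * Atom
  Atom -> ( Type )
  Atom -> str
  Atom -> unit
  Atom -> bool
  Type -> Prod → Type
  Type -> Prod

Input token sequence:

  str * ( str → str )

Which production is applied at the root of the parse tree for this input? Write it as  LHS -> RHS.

Type -> Prod

[Type [Prod [Prod [Atom str]] * [Atom ( [Type [Prod [Atom str]] → [Type [Prod [Atom str]]]] )]]]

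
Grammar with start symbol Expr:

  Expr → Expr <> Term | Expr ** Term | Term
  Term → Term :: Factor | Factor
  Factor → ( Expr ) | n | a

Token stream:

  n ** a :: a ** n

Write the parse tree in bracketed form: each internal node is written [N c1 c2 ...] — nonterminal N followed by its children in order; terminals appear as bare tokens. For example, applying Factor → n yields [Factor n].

Expr
Expr ** Term
Expr ** Term ** Term
Term ** Term ** Term
Factor ** Term ** Term
n ** Term ** Term
n ** Term :: Factor ** Term
n ** Factor :: Factor ** Term
n ** a :: Factor ** Term
n ** a :: a ** Term
n ** a :: a ** Factor
n ** a :: a ** n

[Expr [Expr [Expr [Term [Factor n]]] ** [Term [Term [Factor a]] :: [Factor a]]] ** [Term [Factor n]]]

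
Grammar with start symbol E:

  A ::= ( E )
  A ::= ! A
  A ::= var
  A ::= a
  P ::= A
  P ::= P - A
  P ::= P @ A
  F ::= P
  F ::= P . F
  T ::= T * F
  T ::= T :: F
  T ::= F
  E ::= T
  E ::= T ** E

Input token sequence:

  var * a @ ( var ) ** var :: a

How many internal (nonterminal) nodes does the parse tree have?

[E [T [T [F [P [A var]]]] * [F [P [P [A a]] @ [A ( [E [T [F [P [A var]]]]] )]]]] ** [E [T [T [F [P [A var]]]] :: [F [P [A a]]]]]]

25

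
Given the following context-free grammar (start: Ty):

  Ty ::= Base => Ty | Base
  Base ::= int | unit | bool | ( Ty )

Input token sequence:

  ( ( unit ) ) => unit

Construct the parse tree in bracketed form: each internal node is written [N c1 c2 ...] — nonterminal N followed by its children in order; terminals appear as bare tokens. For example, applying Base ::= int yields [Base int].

Ty
Base => Ty
( Ty ) => Ty
( Base ) => Ty
( ( Ty ) ) => Ty
( ( Base ) ) => Ty
( ( unit ) ) => Ty
( ( unit ) ) => Base
( ( unit ) ) => unit

[Ty [Base ( [Ty [Base ( [Ty [Base unit]] )]] )] => [Ty [Base unit]]]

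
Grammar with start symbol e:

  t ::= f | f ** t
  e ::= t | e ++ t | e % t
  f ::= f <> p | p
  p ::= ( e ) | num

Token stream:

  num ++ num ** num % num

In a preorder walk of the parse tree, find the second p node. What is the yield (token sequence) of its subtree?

[e [e [e [t [f [p num]]]] ++ [t [f [p num]] ** [t [f [p num]]]]] % [t [f [p num]]]]

num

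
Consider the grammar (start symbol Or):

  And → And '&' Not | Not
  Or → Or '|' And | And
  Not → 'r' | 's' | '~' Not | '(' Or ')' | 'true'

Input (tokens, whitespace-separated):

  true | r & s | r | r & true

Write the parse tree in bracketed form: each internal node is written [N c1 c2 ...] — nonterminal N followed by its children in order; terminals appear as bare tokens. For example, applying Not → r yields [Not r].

Or
Or | And
Or | And | And
Or | And | And | And
And | And | And | And
Not | And | And | And
true | And | And | And
true | And & Not | And | And
true | Not & Not | And | And
true | r & Not | And | And
true | r & s | And | And
true | r & s | Not | And
true | r & s | r | And
true | r & s | r | And & Not
true | r & s | r | Not & Not
true | r & s | r | r & Not
true | r & s | r | r & true

[Or [Or [Or [Or [And [Not true]]] | [And [And [Not r]] & [Not s]]] | [And [Not r]]] | [And [And [Not r]] & [Not true]]]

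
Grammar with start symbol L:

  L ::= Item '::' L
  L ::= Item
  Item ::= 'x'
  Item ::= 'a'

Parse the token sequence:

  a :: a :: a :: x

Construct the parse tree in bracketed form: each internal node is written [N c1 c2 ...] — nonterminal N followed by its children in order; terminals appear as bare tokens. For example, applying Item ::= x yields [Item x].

[L [Item a] :: [L [Item a] :: [L [Item a] :: [L [Item x]]]]]

L
Item :: L
a :: L
a :: Item :: L
a :: a :: L
a :: a :: Item :: L
a :: a :: a :: L
a :: a :: a :: Item
a :: a :: a :: x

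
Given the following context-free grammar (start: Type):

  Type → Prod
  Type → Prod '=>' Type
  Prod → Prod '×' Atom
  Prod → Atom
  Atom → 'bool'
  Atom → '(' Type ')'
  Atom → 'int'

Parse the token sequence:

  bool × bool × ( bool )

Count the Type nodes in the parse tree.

2

[Type [Prod [Prod [Prod [Atom bool]] × [Atom bool]] × [Atom ( [Type [Prod [Atom bool]]] )]]]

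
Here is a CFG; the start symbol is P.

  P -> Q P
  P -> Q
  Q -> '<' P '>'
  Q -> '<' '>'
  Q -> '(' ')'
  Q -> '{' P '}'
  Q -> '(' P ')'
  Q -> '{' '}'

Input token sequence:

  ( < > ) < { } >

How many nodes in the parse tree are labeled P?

[P [Q ( [P [Q < >]] )] [P [Q < [P [Q { }]] >]]]

4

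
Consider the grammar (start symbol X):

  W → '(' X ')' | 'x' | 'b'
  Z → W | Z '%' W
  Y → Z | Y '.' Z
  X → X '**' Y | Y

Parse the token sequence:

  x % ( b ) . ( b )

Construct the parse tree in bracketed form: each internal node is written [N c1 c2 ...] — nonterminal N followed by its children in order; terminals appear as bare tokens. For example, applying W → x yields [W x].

X
Y
Y . Z
Z . Z
Z % W . Z
W % W . Z
x % W . Z
x % ( X ) . Z
x % ( Y ) . Z
x % ( Z ) . Z
x % ( W ) . Z
x % ( b ) . Z
x % ( b ) . W
x % ( b ) . ( X )
x % ( b ) . ( Y )
x % ( b ) . ( Z )
x % ( b ) . ( W )
x % ( b ) . ( b )

[X [Y [Y [Z [Z [W x]] % [W ( [X [Y [Z [W b]]]] )]]] . [Z [W ( [X [Y [Z [W b]]]] )]]]]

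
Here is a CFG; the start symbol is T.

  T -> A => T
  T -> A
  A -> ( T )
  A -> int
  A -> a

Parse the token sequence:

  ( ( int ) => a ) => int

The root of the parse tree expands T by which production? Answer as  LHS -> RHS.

[T [A ( [T [A ( [T [A int]] )] => [T [A a]]] )] => [T [A int]]]

T -> A => T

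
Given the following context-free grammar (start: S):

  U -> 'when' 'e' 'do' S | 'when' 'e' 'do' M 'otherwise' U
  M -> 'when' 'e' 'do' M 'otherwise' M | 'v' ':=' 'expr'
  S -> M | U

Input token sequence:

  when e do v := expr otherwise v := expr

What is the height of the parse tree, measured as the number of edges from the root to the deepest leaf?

[S [M when e do [M v := expr] otherwise [M v := expr]]]

3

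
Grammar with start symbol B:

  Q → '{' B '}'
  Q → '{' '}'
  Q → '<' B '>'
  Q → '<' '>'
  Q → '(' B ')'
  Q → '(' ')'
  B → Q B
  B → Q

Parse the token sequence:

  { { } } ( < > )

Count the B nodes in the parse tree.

4

[B [Q { [B [Q { }]] }] [B [Q ( [B [Q < >]] )]]]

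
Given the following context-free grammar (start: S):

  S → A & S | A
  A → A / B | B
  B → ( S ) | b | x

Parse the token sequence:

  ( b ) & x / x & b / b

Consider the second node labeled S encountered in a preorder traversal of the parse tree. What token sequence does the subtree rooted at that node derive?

[S [A [B ( [S [A [B b]]] )]] & [S [A [A [B x]] / [B x]] & [S [A [A [B b]] / [B b]]]]]

b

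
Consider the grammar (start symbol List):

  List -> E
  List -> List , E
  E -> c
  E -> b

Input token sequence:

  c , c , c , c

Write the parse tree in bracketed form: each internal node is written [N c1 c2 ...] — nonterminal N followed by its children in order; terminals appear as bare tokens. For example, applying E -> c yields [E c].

[List [List [List [List [E c]] , [E c]] , [E c]] , [E c]]

List
List , E
List , E , E
List , E , E , E
E , E , E , E
c , E , E , E
c , c , E , E
c , c , c , E
c , c , c , c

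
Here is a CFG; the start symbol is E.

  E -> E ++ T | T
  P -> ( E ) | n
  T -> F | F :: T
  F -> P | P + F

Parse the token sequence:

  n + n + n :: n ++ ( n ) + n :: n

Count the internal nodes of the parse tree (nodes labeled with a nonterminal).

[E [E [T [F [P n] + [F [P n] + [F [P n]]]] :: [T [F [P n]]]]] ++ [T [F [P ( [E [T [F [P n]]]] )] + [F [P n]]] :: [T [F [P n]]]]]

24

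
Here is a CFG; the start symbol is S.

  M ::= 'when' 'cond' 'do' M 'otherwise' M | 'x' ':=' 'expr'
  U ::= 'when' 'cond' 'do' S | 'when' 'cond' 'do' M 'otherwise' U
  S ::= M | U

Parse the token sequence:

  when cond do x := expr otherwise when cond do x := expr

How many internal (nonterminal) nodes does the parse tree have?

[S [U when cond do [M x := expr] otherwise [U when cond do [S [M x := expr]]]]]

6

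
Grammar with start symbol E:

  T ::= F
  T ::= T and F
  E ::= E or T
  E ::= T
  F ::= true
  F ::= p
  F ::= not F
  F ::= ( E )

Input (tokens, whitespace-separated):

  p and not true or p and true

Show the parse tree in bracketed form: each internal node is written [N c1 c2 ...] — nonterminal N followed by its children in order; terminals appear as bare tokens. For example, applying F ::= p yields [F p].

[E [E [T [T [F p]] and [F not [F true]]]] or [T [T [F p]] and [F true]]]

E
E or T
T or T
T and F or T
F and F or T
p and F or T
p and not F or T
p and not true or T
p and not true or T and F
p and not true or F and F
p and not true or p and F
p and not true or p and true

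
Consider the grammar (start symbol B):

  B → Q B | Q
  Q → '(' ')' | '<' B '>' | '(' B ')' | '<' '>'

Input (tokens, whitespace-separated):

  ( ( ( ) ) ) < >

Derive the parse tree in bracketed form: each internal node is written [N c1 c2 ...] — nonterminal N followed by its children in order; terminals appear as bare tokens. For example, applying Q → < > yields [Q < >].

[B [Q ( [B [Q ( [B [Q ( )]] )]] )] [B [Q < >]]]

B
Q B
( B ) B
( Q ) B
( ( B ) ) B
( ( Q ) ) B
( ( ( ) ) ) B
( ( ( ) ) ) Q
( ( ( ) ) ) < >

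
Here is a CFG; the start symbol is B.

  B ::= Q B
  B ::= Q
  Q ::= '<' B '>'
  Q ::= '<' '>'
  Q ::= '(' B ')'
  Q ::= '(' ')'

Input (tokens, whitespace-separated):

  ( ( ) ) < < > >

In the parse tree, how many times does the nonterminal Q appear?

4

[B [Q ( [B [Q ( )]] )] [B [Q < [B [Q < >]] >]]]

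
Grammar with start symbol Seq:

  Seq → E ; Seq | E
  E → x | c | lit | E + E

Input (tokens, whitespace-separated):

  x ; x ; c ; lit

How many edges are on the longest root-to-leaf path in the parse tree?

5

[Seq [E x] ; [Seq [E x] ; [Seq [E c] ; [Seq [E lit]]]]]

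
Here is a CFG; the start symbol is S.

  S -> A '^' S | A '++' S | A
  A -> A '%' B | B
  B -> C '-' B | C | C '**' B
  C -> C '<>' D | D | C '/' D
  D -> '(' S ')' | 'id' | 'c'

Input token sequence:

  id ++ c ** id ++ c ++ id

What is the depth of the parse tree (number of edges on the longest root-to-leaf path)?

8

[S [A [B [C [D id]]]] ++ [S [A [B [C [D c]] ** [B [C [D id]]]]] ++ [S [A [B [C [D c]]]] ++ [S [A [B [C [D id]]]]]]]]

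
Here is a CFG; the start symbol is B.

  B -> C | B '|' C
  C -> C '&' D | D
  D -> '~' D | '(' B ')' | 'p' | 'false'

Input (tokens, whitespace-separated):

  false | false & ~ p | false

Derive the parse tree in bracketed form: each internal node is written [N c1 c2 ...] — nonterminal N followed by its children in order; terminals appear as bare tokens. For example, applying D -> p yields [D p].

[B [B [B [C [D false]]] | [C [C [D false]] & [D ~ [D p]]]] | [C [D false]]]

B
B | C
B | C | C
C | C | C
D | C | C
false | C | C
false | C & D | C
false | D & D | C
false | false & D | C
false | false & ~ D | C
false | false & ~ p | C
false | false & ~ p | D
false | false & ~ p | false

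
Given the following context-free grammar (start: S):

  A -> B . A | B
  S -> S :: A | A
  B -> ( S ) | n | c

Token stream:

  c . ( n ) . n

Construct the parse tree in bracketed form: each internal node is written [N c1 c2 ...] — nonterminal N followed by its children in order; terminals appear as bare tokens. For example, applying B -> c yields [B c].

S
A
B . A
c . A
c . B . A
c . ( S ) . A
c . ( A ) . A
c . ( B ) . A
c . ( n ) . A
c . ( n ) . B
c . ( n ) . n

[S [A [B c] . [A [B ( [S [A [B n]]] )] . [A [B n]]]]]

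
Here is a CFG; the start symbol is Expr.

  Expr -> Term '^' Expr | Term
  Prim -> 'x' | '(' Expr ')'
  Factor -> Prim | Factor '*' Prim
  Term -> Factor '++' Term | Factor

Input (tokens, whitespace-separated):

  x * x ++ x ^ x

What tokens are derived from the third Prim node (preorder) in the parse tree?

[Expr [Term [Factor [Factor [Prim x]] * [Prim x]] ++ [Term [Factor [Prim x]]]] ^ [Expr [Term [Factor [Prim x]]]]]

x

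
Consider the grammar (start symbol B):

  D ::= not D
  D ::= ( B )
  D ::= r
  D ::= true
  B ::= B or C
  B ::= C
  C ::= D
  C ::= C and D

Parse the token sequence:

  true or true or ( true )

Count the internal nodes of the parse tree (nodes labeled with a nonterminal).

[B [B [B [C [D true]]] or [C [D true]]] or [C [D ( [B [C [D true]]] )]]]

12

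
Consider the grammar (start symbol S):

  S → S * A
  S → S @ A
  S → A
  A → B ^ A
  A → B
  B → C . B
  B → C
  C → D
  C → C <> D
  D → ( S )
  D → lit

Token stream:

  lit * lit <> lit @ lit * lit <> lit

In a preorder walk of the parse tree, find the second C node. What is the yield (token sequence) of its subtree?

[S [S [S [S [A [B [C [D lit]]]]] * [A [B [C [C [D lit]] <> [D lit]]]]] @ [A [B [C [D lit]]]]] * [A [B [C [C [D lit]] <> [D lit]]]]]

lit <> lit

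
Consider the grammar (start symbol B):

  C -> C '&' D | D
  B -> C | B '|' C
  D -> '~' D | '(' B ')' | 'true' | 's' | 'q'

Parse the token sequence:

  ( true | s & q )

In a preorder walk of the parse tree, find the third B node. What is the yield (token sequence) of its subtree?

[B [C [D ( [B [B [C [D true]]] | [C [C [D s]] & [D q]]] )]]]

true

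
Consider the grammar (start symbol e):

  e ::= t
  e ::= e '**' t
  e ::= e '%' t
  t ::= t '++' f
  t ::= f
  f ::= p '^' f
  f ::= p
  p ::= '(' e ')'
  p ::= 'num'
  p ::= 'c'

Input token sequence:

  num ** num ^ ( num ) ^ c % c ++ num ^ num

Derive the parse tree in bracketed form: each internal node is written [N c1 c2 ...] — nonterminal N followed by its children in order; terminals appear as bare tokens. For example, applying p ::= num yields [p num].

[e [e [e [t [f [p num]]]] ** [t [f [p num] ^ [f [p ( [e [t [f [p num]]]] )] ^ [f [p c]]]]]] % [t [t [f [p c]]] ++ [f [p num] ^ [f [p num]]]]]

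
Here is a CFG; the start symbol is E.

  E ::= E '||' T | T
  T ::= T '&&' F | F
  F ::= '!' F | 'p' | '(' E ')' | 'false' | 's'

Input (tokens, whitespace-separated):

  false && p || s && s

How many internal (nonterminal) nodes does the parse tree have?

10

[E [E [T [T [F false]] && [F p]]] || [T [T [F s]] && [F s]]]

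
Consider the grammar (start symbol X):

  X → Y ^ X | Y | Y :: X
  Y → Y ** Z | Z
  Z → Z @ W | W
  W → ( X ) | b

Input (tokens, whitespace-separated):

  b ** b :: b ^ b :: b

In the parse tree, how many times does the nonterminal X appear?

4

[X [Y [Y [Z [W b]]] ** [Z [W b]]] :: [X [Y [Z [W b]]] ^ [X [Y [Z [W b]]] :: [X [Y [Z [W b]]]]]]]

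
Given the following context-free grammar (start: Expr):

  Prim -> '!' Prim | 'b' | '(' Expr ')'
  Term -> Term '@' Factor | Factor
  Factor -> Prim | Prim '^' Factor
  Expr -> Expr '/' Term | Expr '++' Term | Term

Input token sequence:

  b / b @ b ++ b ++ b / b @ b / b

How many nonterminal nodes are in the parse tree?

[Expr [Expr [Expr [Expr [Expr [Expr [Term [Factor [Prim b]]]] / [Term [Term [Factor [Prim b]]] @ [Factor [Prim b]]]] ++ [Term [Factor [Prim b]]]] ++ [Term [Factor [Prim b]]]] / [Term [Term [Factor [Prim b]]] @ [Factor [Prim b]]]] / [Term [Factor [Prim b]]]]

30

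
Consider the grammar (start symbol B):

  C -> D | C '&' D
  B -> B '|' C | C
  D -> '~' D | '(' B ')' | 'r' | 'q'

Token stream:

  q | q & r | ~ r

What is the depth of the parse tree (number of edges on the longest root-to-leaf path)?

[B [B [B [C [D q]]] | [C [C [D q]] & [D r]]] | [C [D ~ [D r]]]]

5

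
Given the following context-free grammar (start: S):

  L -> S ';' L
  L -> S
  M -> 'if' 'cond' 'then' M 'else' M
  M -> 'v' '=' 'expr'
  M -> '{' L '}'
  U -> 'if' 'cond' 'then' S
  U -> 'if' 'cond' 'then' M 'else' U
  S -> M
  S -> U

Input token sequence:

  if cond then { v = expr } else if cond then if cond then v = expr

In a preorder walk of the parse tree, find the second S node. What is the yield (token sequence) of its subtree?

[S [U if cond then [M { [L [S [M v = expr]]] }] else [U if cond then [S [U if cond then [S [M v = expr]]]]]]]

v = expr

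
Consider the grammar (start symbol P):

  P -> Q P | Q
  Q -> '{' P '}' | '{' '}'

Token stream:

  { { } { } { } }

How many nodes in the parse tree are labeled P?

[P [Q { [P [Q { }] [P [Q { }] [P [Q { }]]]] }]]

4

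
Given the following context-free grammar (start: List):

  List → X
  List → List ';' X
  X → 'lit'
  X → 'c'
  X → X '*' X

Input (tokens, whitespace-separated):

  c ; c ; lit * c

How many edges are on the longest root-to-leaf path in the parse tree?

4

[List [List [List [X c]] ; [X c]] ; [X [X lit] * [X c]]]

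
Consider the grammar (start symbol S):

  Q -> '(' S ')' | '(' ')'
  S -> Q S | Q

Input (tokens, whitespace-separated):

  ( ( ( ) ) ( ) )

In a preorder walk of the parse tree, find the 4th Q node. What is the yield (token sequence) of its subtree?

[S [Q ( [S [Q ( [S [Q ( )]] )] [S [Q ( )]]] )]]

( )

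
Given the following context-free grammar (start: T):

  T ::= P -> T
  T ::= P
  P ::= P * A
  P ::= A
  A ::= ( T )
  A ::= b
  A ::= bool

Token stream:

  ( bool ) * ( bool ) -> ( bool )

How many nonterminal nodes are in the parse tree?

[T [P [P [A ( [T [P [A bool]]] )]] * [A ( [T [P [A bool]]] )]] -> [T [P [A ( [T [P [A bool]]] )]]]]

17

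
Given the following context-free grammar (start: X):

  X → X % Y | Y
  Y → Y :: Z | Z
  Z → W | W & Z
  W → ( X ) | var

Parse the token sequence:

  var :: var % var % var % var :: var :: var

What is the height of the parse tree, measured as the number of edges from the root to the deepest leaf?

8

[X [X [X [X [Y [Y [Z [W var]]] :: [Z [W var]]]] % [Y [Z [W var]]]] % [Y [Z [W var]]]] % [Y [Y [Y [Z [W var]]] :: [Z [W var]]] :: [Z [W var]]]]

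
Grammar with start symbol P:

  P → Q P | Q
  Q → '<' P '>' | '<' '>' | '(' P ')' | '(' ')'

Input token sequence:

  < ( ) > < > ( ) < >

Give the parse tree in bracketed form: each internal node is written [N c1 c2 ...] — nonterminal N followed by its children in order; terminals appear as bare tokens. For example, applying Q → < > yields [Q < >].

[P [Q < [P [Q ( )]] >] [P [Q < >] [P [Q ( )] [P [Q < >]]]]]

P
Q P
< P > P
< Q > P
< ( ) > P
< ( ) > Q P
< ( ) > < > P
< ( ) > < > Q P
< ( ) > < > ( ) P
< ( ) > < > ( ) Q
< ( ) > < > ( ) < >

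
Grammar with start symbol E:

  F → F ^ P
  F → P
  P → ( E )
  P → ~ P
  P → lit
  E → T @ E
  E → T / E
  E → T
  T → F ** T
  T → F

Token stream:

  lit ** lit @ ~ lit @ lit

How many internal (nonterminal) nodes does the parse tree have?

[E [T [F [P lit]] ** [T [F [P lit]]]] @ [E [T [F [P ~ [P lit]]]] @ [E [T [F [P lit]]]]]]

16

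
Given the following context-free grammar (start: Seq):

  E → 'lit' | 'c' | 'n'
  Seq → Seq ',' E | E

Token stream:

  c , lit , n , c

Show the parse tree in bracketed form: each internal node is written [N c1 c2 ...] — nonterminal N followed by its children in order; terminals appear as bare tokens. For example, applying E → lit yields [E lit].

[Seq [Seq [Seq [Seq [E c]] , [E lit]] , [E n]] , [E c]]

Seq
Seq , E
Seq , E , E
Seq , E , E , E
E , E , E , E
c , E , E , E
c , lit , E , E
c , lit , n , E
c , lit , n , c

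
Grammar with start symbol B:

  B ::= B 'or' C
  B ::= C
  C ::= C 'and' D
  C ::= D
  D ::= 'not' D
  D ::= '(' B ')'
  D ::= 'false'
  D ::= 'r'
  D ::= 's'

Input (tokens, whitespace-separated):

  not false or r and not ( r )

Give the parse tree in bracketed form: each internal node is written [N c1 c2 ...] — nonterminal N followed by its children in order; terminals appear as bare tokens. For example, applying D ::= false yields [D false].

[B [B [C [D not [D false]]]] or [C [C [D r]] and [D not [D ( [B [C [D r]]] )]]]]

B
B or C
C or C
D or C
not D or C
not false or C
not false or C and D
not false or D and D
not false or r and D
not false or r and not D
not false or r and not ( B )
not false or r and not ( C )
not false or r and not ( D )
not false or r and not ( r )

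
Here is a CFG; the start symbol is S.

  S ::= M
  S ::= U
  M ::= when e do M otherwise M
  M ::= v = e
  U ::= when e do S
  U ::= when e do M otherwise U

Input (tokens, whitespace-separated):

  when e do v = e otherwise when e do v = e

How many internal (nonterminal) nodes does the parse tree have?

[S [U when e do [M v = e] otherwise [U when e do [S [M v = e]]]]]

6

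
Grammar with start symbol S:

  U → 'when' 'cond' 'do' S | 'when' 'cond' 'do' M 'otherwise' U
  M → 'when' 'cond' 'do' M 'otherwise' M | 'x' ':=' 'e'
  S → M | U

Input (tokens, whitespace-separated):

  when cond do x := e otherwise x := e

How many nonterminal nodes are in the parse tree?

[S [M when cond do [M x := e] otherwise [M x := e]]]

4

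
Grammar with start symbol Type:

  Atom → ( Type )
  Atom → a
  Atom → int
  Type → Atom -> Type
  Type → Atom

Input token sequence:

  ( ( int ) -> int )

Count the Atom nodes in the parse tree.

4

[Type [Atom ( [Type [Atom ( [Type [Atom int]] )] -> [Type [Atom int]]] )]]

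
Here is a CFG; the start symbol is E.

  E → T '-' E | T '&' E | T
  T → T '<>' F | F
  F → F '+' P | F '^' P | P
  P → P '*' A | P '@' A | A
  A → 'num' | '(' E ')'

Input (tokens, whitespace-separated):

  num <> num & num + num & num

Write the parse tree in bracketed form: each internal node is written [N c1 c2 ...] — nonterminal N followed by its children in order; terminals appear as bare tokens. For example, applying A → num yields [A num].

[E [T [T [F [P [A num]]]] <> [F [P [A num]]]] & [E [T [F [F [P [A num]]] + [P [A num]]]] & [E [T [F [P [A num]]]]]]]

E
T & E
T <> F & E
F <> F & E
P <> F & E
A <> F & E
num <> F & E
num <> P & E
num <> A & E
num <> num & E
num <> num & T & E
num <> num & F & E
num <> num & F + P & E
num <> num & P + P & E
num <> num & A + P & E
num <> num & num + P & E
num <> num & num + A & E
num <> num & num + num & E
num <> num & num + num & T
num <> num & num + num & F
num <> num & num + num & P
num <> num & num + num & A
num <> num & num + num & num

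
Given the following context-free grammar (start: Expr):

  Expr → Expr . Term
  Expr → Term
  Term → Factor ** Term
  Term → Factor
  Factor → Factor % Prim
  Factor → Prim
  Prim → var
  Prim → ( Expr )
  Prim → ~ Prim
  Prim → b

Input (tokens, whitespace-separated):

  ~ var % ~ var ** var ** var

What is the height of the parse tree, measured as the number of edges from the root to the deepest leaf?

6

[Expr [Term [Factor [Factor [Prim ~ [Prim var]]] % [Prim ~ [Prim var]]] ** [Term [Factor [Prim var]] ** [Term [Factor [Prim var]]]]]]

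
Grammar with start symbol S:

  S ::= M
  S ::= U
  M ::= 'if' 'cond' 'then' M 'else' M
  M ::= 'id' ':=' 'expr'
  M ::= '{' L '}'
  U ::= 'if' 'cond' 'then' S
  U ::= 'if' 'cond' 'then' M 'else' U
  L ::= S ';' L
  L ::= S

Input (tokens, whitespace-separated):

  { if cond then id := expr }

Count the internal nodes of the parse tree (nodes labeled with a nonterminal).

7

[S [M { [L [S [U if cond then [S [M id := expr]]]]] }]]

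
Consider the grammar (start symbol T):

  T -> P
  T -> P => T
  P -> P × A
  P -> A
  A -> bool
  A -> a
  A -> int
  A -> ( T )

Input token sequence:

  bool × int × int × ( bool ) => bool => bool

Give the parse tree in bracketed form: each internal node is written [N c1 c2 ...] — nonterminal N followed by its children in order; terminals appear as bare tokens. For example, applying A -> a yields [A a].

T
P => T
P × A => T
P × A × A => T
P × A × A × A => T
A × A × A × A => T
bool × A × A × A => T
bool × int × A × A => T
bool × int × int × A => T
bool × int × int × ( T ) => T
bool × int × int × ( P ) => T
bool × int × int × ( A ) => T
bool × int × int × ( bool ) => T
bool × int × int × ( bool ) => P => T
bool × int × int × ( bool ) => A => T
bool × int × int × ( bool ) => bool => T
bool × int × int × ( bool ) => bool => P
bool × int × int × ( bool ) => bool => A
bool × int × int × ( bool ) => bool => bool

[T [P [P [P [P [A bool]] × [A int]] × [A int]] × [A ( [T [P [A bool]]] )]] => [T [P [A bool]] => [T [P [A bool]]]]]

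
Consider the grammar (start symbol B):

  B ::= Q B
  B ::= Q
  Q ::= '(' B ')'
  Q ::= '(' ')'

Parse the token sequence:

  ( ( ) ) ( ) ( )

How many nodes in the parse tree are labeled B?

4

[B [Q ( [B [Q ( )]] )] [B [Q ( )] [B [Q ( )]]]]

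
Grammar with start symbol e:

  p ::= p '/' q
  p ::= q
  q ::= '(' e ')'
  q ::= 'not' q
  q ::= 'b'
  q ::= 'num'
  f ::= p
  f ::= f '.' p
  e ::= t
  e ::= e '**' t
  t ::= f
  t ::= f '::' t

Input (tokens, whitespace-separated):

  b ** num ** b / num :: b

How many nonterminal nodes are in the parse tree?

21

[e [e [e [t [f [p [q b]]]]] ** [t [f [p [q num]]]]] ** [t [f [p [p [q b]] / [q num]]] :: [t [f [p [q b]]]]]]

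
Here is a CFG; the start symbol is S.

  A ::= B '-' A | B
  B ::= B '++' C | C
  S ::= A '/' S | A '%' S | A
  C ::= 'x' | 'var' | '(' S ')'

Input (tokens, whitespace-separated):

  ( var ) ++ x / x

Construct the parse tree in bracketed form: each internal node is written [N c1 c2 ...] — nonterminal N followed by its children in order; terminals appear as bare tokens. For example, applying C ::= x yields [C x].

S
A / S
B / S
B ++ C / S
C ++ C / S
( S ) ++ C / S
( A ) ++ C / S
( B ) ++ C / S
( C ) ++ C / S
( var ) ++ C / S
( var ) ++ x / S
( var ) ++ x / A
( var ) ++ x / B
( var ) ++ x / C
( var ) ++ x / x

[S [A [B [B [C ( [S [A [B [C var]]]] )]] ++ [C x]]] / [S [A [B [C x]]]]]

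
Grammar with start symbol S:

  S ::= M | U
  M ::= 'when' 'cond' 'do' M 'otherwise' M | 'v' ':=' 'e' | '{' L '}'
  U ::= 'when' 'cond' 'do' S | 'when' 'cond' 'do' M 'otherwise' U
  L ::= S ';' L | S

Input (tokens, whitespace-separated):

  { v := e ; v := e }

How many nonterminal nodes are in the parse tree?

[S [M { [L [S [M v := e]] ; [L [S [M v := e]]]] }]]

8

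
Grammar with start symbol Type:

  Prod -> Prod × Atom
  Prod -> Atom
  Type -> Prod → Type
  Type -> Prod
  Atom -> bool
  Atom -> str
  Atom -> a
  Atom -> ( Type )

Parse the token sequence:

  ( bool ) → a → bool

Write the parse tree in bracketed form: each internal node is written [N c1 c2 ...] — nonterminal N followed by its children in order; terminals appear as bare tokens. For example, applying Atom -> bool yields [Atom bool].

[Type [Prod [Atom ( [Type [Prod [Atom bool]]] )]] → [Type [Prod [Atom a]] → [Type [Prod [Atom bool]]]]]

Type
Prod → Type
Atom → Type
( Type ) → Type
( Prod ) → Type
( Atom ) → Type
( bool ) → Type
( bool ) → Prod → Type
( bool ) → Atom → Type
( bool ) → a → Type
( bool ) → a → Prod
( bool ) → a → Atom
( bool ) → a → bool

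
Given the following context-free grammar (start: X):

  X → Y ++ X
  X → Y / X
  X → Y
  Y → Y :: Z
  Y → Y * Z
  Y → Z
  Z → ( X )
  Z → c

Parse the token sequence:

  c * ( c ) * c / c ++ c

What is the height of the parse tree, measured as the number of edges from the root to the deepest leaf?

7

[X [Y [Y [Y [Z c]] * [Z ( [X [Y [Z c]]] )]] * [Z c]] / [X [Y [Z c]] ++ [X [Y [Z c]]]]]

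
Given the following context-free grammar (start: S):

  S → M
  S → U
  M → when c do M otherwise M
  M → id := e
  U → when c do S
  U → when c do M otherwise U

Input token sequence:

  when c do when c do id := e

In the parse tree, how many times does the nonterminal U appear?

2

[S [U when c do [S [U when c do [S [M id := e]]]]]]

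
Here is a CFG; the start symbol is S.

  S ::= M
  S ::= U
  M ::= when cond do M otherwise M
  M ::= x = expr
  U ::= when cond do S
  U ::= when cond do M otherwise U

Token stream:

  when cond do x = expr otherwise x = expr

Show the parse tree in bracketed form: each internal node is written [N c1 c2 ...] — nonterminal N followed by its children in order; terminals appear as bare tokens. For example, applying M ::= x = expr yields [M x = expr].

[S [M when cond do [M x = expr] otherwise [M x = expr]]]

S
M
when cond do M otherwise M
when cond do x = expr otherwise M
when cond do x = expr otherwise x = expr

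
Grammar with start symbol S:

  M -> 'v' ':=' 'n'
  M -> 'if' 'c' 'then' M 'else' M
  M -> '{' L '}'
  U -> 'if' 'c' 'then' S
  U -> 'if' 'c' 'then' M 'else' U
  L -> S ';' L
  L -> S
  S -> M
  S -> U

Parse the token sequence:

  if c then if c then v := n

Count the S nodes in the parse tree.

[S [U if c then [S [U if c then [S [M v := n]]]]]]

3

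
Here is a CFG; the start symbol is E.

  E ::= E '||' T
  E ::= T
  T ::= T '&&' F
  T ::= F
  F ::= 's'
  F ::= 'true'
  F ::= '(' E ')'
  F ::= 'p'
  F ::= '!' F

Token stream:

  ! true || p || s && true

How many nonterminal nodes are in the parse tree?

[E [E [E [T [F ! [F true]]]] || [T [F p]]] || [T [T [F s]] && [F true]]]

12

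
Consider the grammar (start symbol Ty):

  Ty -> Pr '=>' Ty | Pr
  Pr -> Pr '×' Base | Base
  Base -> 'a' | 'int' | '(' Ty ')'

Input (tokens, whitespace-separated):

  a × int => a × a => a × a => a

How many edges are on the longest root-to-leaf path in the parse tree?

[Ty [Pr [Pr [Base a]] × [Base int]] => [Ty [Pr [Pr [Base a]] × [Base a]] => [Ty [Pr [Pr [Base a]] × [Base a]] => [Ty [Pr [Base a]]]]]]

6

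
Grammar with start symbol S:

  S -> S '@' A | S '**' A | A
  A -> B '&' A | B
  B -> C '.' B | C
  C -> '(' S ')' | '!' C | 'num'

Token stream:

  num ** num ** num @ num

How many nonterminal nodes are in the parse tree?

16

[S [S [S [S [A [B [C num]]]] ** [A [B [C num]]]] ** [A [B [C num]]]] @ [A [B [C num]]]]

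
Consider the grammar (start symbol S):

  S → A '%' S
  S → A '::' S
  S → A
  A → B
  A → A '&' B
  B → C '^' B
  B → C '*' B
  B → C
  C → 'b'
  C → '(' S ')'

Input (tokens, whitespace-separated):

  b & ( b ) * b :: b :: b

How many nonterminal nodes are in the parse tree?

[S [A [A [B [C b]]] & [B [C ( [S [A [B [C b]]]] )] * [B [C b]]]] :: [S [A [B [C b]]] :: [S [A [B [C b]]]]]]

21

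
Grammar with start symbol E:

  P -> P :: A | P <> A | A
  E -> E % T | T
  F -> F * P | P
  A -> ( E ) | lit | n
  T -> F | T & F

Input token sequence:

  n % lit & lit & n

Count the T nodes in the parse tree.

4

[E [E [T [F [P [A n]]]]] % [T [T [T [F [P [A lit]]]] & [F [P [A lit]]]] & [F [P [A n]]]]]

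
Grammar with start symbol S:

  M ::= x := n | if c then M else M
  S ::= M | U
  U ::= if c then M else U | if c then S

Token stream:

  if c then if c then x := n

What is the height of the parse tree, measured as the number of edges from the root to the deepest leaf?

6

[S [U if c then [S [U if c then [S [M x := n]]]]]]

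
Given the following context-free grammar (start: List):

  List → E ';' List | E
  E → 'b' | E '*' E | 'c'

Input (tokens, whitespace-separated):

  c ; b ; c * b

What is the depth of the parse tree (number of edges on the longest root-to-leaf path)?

[List [E c] ; [List [E b] ; [List [E [E c] * [E b]]]]]

5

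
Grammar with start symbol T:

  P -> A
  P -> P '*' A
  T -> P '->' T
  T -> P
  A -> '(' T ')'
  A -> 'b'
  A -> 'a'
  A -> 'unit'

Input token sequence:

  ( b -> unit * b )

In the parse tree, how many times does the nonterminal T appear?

[T [P [A ( [T [P [A b]] -> [T [P [P [A unit]] * [A b]]]] )]]]

3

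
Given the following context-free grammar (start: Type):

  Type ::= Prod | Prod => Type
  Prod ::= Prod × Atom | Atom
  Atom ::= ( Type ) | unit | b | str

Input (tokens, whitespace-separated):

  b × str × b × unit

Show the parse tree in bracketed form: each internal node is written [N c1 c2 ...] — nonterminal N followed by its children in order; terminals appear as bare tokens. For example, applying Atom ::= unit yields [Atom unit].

Type
Prod
Prod × Atom
Prod × Atom × Atom
Prod × Atom × Atom × Atom
Atom × Atom × Atom × Atom
b × Atom × Atom × Atom
b × str × Atom × Atom
b × str × b × Atom
b × str × b × unit

[Type [Prod [Prod [Prod [Prod [Atom b]] × [Atom str]] × [Atom b]] × [Atom unit]]]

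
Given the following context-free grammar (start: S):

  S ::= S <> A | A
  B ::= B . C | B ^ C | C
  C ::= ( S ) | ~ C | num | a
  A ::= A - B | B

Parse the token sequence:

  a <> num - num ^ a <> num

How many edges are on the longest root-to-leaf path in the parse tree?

6

[S [S [S [A [B [C a]]]] <> [A [A [B [C num]]] - [B [B [C num]] ^ [C a]]]] <> [A [B [C num]]]]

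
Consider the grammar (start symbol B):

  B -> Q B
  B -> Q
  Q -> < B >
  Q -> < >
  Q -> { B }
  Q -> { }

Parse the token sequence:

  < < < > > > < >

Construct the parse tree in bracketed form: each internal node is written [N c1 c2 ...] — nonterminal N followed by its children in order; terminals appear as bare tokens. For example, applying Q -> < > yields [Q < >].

[B [Q < [B [Q < [B [Q < >]] >]] >] [B [Q < >]]]

B
Q B
< B > B
< Q > B
< < B > > B
< < Q > > B
< < < > > > B
< < < > > > Q
< < < > > > < >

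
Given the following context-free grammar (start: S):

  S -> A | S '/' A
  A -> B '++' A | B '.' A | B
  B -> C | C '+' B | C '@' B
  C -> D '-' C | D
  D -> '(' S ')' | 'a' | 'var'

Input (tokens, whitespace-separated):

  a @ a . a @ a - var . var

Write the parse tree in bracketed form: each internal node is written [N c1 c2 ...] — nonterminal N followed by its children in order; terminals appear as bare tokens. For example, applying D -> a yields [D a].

S
A
B . A
C @ B . A
D @ B . A
a @ B . A
a @ C . A
a @ D . A
a @ a . A
a @ a . B . A
a @ a . C @ B . A
a @ a . D @ B . A
a @ a . a @ B . A
a @ a . a @ C . A
a @ a . a @ D - C . A
a @ a . a @ a - C . A
a @ a . a @ a - D . A
a @ a . a @ a - var . A
a @ a . a @ a - var . B
a @ a . a @ a - var . C
a @ a . a @ a - var . D
a @ a . a @ a - var . var

[S [A [B [C [D a]] @ [B [C [D a]]]] . [A [B [C [D a]] @ [B [C [D a] - [C [D var]]]]] . [A [B [C [D var]]]]]]]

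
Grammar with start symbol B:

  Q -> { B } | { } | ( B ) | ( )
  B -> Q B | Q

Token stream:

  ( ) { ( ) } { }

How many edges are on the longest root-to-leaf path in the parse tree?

5

[B [Q ( )] [B [Q { [B [Q ( )]] }] [B [Q { }]]]]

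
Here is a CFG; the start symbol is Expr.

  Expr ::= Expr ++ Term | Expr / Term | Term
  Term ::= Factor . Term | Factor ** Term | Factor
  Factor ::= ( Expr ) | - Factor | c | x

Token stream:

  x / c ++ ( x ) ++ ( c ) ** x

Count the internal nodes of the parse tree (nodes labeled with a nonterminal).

[Expr [Expr [Expr [Expr [Term [Factor x]]] / [Term [Factor c]]] ++ [Term [Factor ( [Expr [Term [Factor x]]] )]]] ++ [Term [Factor ( [Expr [Term [Factor c]]] )] ** [Term [Factor x]]]]

20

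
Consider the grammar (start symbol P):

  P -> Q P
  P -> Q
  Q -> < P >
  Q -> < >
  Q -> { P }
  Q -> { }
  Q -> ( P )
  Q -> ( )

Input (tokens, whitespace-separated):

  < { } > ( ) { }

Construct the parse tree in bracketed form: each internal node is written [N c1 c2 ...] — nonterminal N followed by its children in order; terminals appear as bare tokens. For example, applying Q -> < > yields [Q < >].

[P [Q < [P [Q { }]] >] [P [Q ( )] [P [Q { }]]]]

P
Q P
< P > P
< Q > P
< { } > P
< { } > Q P
< { } > ( ) P
< { } > ( ) Q
< { } > ( ) { }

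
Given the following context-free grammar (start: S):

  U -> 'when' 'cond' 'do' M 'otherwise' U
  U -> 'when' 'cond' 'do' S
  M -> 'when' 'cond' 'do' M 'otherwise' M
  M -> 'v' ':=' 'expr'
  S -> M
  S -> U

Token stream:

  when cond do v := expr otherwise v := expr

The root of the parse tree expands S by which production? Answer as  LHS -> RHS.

[S [M when cond do [M v := expr] otherwise [M v := expr]]]

S -> M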